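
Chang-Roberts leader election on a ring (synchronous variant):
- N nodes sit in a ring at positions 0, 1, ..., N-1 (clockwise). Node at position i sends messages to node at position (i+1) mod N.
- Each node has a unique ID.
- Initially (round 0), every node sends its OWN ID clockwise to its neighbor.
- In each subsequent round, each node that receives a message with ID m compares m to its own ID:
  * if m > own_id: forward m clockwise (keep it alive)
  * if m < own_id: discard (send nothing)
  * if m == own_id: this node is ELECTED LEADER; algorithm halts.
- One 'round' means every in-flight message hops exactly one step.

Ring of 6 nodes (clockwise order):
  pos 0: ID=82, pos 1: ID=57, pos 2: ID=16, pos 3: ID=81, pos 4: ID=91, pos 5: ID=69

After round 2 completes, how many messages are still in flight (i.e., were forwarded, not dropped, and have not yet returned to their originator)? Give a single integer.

Round 1: pos1(id57) recv 82: fwd; pos2(id16) recv 57: fwd; pos3(id81) recv 16: drop; pos4(id91) recv 81: drop; pos5(id69) recv 91: fwd; pos0(id82) recv 69: drop
Round 2: pos2(id16) recv 82: fwd; pos3(id81) recv 57: drop; pos0(id82) recv 91: fwd
After round 2: 2 messages still in flight

Answer: 2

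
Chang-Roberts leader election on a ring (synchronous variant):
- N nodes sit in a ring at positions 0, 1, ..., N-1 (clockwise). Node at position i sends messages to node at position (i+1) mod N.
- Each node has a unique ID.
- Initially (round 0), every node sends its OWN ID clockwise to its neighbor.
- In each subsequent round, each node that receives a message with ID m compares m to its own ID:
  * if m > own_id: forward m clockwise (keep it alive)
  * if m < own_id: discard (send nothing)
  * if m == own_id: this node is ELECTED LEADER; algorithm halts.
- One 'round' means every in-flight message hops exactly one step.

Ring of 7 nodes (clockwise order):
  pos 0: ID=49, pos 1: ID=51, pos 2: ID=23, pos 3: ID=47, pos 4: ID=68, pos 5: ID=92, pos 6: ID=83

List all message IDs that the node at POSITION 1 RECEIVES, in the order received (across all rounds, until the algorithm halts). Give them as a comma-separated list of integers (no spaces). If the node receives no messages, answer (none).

Answer: 49,83,92

Derivation:
Round 1: pos1(id51) recv 49: drop; pos2(id23) recv 51: fwd; pos3(id47) recv 23: drop; pos4(id68) recv 47: drop; pos5(id92) recv 68: drop; pos6(id83) recv 92: fwd; pos0(id49) recv 83: fwd
Round 2: pos3(id47) recv 51: fwd; pos0(id49) recv 92: fwd; pos1(id51) recv 83: fwd
Round 3: pos4(id68) recv 51: drop; pos1(id51) recv 92: fwd; pos2(id23) recv 83: fwd
Round 4: pos2(id23) recv 92: fwd; pos3(id47) recv 83: fwd
Round 5: pos3(id47) recv 92: fwd; pos4(id68) recv 83: fwd
Round 6: pos4(id68) recv 92: fwd; pos5(id92) recv 83: drop
Round 7: pos5(id92) recv 92: ELECTED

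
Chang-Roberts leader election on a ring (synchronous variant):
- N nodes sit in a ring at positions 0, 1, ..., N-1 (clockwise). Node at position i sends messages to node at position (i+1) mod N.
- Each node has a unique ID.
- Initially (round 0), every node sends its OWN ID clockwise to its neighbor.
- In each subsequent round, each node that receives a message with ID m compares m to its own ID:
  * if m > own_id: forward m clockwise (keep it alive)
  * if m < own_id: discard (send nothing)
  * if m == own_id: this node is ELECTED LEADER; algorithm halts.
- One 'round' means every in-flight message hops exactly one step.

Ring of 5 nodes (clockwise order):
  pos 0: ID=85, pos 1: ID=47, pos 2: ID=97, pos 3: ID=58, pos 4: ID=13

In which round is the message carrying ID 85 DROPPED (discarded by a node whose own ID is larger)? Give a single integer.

Round 1: pos1(id47) recv 85: fwd; pos2(id97) recv 47: drop; pos3(id58) recv 97: fwd; pos4(id13) recv 58: fwd; pos0(id85) recv 13: drop
Round 2: pos2(id97) recv 85: drop; pos4(id13) recv 97: fwd; pos0(id85) recv 58: drop
Round 3: pos0(id85) recv 97: fwd
Round 4: pos1(id47) recv 97: fwd
Round 5: pos2(id97) recv 97: ELECTED
Message ID 85 originates at pos 0; dropped at pos 2 in round 2

Answer: 2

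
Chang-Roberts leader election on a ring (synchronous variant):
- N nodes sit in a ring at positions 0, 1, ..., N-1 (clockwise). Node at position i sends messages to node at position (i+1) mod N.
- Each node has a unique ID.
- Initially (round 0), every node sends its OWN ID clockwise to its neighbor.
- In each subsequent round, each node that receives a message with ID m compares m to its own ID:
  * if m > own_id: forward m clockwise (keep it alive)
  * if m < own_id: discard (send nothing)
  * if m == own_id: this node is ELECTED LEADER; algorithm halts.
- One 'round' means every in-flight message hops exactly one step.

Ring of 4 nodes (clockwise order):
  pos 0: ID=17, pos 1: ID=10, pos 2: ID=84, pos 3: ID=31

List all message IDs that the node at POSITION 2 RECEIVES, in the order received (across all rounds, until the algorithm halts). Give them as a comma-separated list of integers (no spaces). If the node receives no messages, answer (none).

Answer: 10,17,31,84

Derivation:
Round 1: pos1(id10) recv 17: fwd; pos2(id84) recv 10: drop; pos3(id31) recv 84: fwd; pos0(id17) recv 31: fwd
Round 2: pos2(id84) recv 17: drop; pos0(id17) recv 84: fwd; pos1(id10) recv 31: fwd
Round 3: pos1(id10) recv 84: fwd; pos2(id84) recv 31: drop
Round 4: pos2(id84) recv 84: ELECTED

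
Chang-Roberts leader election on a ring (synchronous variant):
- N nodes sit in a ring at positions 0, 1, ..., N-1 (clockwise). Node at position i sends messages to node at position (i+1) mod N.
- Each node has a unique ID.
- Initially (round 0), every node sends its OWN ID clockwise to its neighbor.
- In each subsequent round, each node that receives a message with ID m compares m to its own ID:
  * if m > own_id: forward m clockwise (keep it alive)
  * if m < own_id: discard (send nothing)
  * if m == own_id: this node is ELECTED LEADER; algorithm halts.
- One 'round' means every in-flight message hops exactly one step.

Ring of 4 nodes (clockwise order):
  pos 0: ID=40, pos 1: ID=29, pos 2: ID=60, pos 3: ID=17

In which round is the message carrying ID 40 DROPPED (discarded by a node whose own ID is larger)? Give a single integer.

Round 1: pos1(id29) recv 40: fwd; pos2(id60) recv 29: drop; pos3(id17) recv 60: fwd; pos0(id40) recv 17: drop
Round 2: pos2(id60) recv 40: drop; pos0(id40) recv 60: fwd
Round 3: pos1(id29) recv 60: fwd
Round 4: pos2(id60) recv 60: ELECTED
Message ID 40 originates at pos 0; dropped at pos 2 in round 2

Answer: 2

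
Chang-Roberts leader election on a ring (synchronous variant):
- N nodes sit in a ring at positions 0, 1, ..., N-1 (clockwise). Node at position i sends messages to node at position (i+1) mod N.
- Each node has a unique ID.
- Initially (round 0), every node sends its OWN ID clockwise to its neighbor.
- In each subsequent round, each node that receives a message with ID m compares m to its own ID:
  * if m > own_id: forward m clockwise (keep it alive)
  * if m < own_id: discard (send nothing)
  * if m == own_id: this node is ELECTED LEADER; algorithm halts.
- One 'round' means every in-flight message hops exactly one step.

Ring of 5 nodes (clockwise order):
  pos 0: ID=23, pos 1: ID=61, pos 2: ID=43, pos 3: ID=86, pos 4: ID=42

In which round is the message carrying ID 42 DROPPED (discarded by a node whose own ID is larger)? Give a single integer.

Round 1: pos1(id61) recv 23: drop; pos2(id43) recv 61: fwd; pos3(id86) recv 43: drop; pos4(id42) recv 86: fwd; pos0(id23) recv 42: fwd
Round 2: pos3(id86) recv 61: drop; pos0(id23) recv 86: fwd; pos1(id61) recv 42: drop
Round 3: pos1(id61) recv 86: fwd
Round 4: pos2(id43) recv 86: fwd
Round 5: pos3(id86) recv 86: ELECTED
Message ID 42 originates at pos 4; dropped at pos 1 in round 2

Answer: 2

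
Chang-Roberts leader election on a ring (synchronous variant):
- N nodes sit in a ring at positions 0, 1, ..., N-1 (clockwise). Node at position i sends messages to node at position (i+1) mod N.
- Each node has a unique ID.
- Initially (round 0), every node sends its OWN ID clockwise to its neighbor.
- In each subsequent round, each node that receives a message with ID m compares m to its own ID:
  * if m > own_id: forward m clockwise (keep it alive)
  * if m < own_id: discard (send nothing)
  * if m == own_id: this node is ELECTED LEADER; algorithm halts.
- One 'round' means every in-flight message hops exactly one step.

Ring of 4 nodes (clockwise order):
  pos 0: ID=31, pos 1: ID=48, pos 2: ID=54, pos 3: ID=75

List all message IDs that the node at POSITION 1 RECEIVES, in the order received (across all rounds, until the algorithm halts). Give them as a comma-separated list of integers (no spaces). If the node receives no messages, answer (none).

Answer: 31,75

Derivation:
Round 1: pos1(id48) recv 31: drop; pos2(id54) recv 48: drop; pos3(id75) recv 54: drop; pos0(id31) recv 75: fwd
Round 2: pos1(id48) recv 75: fwd
Round 3: pos2(id54) recv 75: fwd
Round 4: pos3(id75) recv 75: ELECTED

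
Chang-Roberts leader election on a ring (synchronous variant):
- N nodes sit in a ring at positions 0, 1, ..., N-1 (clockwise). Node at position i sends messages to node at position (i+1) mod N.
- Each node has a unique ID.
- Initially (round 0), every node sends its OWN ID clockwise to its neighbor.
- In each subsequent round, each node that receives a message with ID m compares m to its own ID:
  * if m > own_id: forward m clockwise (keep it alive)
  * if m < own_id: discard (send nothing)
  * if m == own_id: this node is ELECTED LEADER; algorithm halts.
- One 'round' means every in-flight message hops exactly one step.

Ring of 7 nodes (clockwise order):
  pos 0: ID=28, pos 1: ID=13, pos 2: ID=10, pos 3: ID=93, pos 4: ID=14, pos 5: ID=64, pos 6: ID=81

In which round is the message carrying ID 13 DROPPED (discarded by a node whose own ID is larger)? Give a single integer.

Answer: 2

Derivation:
Round 1: pos1(id13) recv 28: fwd; pos2(id10) recv 13: fwd; pos3(id93) recv 10: drop; pos4(id14) recv 93: fwd; pos5(id64) recv 14: drop; pos6(id81) recv 64: drop; pos0(id28) recv 81: fwd
Round 2: pos2(id10) recv 28: fwd; pos3(id93) recv 13: drop; pos5(id64) recv 93: fwd; pos1(id13) recv 81: fwd
Round 3: pos3(id93) recv 28: drop; pos6(id81) recv 93: fwd; pos2(id10) recv 81: fwd
Round 4: pos0(id28) recv 93: fwd; pos3(id93) recv 81: drop
Round 5: pos1(id13) recv 93: fwd
Round 6: pos2(id10) recv 93: fwd
Round 7: pos3(id93) recv 93: ELECTED
Message ID 13 originates at pos 1; dropped at pos 3 in round 2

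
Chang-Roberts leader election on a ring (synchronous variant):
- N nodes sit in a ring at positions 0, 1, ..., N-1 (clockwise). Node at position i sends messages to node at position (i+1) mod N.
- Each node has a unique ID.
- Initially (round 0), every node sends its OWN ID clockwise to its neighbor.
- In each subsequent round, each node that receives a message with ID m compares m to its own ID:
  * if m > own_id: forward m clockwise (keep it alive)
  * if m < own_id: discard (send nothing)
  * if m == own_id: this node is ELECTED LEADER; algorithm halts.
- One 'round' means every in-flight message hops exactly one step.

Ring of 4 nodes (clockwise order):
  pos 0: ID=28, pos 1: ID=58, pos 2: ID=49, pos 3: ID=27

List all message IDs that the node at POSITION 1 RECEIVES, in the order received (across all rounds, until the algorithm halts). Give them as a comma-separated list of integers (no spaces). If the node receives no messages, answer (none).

Round 1: pos1(id58) recv 28: drop; pos2(id49) recv 58: fwd; pos3(id27) recv 49: fwd; pos0(id28) recv 27: drop
Round 2: pos3(id27) recv 58: fwd; pos0(id28) recv 49: fwd
Round 3: pos0(id28) recv 58: fwd; pos1(id58) recv 49: drop
Round 4: pos1(id58) recv 58: ELECTED

Answer: 28,49,58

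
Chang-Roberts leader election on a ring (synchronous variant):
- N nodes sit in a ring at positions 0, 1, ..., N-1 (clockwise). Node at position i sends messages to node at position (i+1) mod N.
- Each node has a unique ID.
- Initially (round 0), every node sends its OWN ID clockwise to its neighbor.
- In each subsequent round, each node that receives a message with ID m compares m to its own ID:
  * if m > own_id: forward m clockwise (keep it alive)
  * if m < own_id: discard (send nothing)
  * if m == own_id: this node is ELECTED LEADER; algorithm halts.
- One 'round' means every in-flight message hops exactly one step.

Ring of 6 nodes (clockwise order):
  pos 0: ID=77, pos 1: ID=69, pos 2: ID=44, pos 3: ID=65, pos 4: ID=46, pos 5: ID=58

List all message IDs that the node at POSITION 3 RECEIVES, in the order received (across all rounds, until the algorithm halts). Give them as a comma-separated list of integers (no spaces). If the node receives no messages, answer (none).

Round 1: pos1(id69) recv 77: fwd; pos2(id44) recv 69: fwd; pos3(id65) recv 44: drop; pos4(id46) recv 65: fwd; pos5(id58) recv 46: drop; pos0(id77) recv 58: drop
Round 2: pos2(id44) recv 77: fwd; pos3(id65) recv 69: fwd; pos5(id58) recv 65: fwd
Round 3: pos3(id65) recv 77: fwd; pos4(id46) recv 69: fwd; pos0(id77) recv 65: drop
Round 4: pos4(id46) recv 77: fwd; pos5(id58) recv 69: fwd
Round 5: pos5(id58) recv 77: fwd; pos0(id77) recv 69: drop
Round 6: pos0(id77) recv 77: ELECTED

Answer: 44,69,77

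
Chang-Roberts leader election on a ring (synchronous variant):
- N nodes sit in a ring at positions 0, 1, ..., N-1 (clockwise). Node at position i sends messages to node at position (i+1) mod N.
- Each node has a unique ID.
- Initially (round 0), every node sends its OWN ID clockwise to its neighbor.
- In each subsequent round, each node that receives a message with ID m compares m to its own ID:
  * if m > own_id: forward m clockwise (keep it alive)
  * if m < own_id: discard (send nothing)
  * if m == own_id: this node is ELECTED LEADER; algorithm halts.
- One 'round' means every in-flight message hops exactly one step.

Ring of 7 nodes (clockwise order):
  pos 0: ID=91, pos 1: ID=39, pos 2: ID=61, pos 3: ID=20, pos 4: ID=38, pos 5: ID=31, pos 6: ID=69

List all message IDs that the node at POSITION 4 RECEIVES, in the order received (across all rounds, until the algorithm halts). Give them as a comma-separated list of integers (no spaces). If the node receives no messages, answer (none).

Answer: 20,61,91

Derivation:
Round 1: pos1(id39) recv 91: fwd; pos2(id61) recv 39: drop; pos3(id20) recv 61: fwd; pos4(id38) recv 20: drop; pos5(id31) recv 38: fwd; pos6(id69) recv 31: drop; pos0(id91) recv 69: drop
Round 2: pos2(id61) recv 91: fwd; pos4(id38) recv 61: fwd; pos6(id69) recv 38: drop
Round 3: pos3(id20) recv 91: fwd; pos5(id31) recv 61: fwd
Round 4: pos4(id38) recv 91: fwd; pos6(id69) recv 61: drop
Round 5: pos5(id31) recv 91: fwd
Round 6: pos6(id69) recv 91: fwd
Round 7: pos0(id91) recv 91: ELECTED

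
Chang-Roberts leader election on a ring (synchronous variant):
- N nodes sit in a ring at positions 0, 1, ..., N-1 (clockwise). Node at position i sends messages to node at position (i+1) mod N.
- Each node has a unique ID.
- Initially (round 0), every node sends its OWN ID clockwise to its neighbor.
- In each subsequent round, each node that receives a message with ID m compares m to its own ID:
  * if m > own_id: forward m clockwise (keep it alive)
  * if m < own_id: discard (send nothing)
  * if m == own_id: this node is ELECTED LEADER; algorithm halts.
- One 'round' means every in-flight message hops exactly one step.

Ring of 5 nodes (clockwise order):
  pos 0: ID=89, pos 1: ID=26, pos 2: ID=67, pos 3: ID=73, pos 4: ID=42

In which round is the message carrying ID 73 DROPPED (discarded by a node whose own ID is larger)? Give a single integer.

Answer: 2

Derivation:
Round 1: pos1(id26) recv 89: fwd; pos2(id67) recv 26: drop; pos3(id73) recv 67: drop; pos4(id42) recv 73: fwd; pos0(id89) recv 42: drop
Round 2: pos2(id67) recv 89: fwd; pos0(id89) recv 73: drop
Round 3: pos3(id73) recv 89: fwd
Round 4: pos4(id42) recv 89: fwd
Round 5: pos0(id89) recv 89: ELECTED
Message ID 73 originates at pos 3; dropped at pos 0 in round 2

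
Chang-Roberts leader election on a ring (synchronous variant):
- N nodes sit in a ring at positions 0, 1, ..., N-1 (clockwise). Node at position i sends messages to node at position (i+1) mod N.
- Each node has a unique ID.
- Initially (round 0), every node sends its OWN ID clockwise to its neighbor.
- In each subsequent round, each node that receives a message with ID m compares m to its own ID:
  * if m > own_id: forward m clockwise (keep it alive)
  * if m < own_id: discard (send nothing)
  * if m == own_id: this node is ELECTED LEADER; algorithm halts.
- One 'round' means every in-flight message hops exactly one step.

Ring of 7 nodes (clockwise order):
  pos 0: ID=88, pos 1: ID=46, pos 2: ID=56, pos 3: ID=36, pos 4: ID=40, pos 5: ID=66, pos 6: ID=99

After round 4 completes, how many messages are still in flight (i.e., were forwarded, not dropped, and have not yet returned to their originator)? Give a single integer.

Round 1: pos1(id46) recv 88: fwd; pos2(id56) recv 46: drop; pos3(id36) recv 56: fwd; pos4(id40) recv 36: drop; pos5(id66) recv 40: drop; pos6(id99) recv 66: drop; pos0(id88) recv 99: fwd
Round 2: pos2(id56) recv 88: fwd; pos4(id40) recv 56: fwd; pos1(id46) recv 99: fwd
Round 3: pos3(id36) recv 88: fwd; pos5(id66) recv 56: drop; pos2(id56) recv 99: fwd
Round 4: pos4(id40) recv 88: fwd; pos3(id36) recv 99: fwd
After round 4: 2 messages still in flight

Answer: 2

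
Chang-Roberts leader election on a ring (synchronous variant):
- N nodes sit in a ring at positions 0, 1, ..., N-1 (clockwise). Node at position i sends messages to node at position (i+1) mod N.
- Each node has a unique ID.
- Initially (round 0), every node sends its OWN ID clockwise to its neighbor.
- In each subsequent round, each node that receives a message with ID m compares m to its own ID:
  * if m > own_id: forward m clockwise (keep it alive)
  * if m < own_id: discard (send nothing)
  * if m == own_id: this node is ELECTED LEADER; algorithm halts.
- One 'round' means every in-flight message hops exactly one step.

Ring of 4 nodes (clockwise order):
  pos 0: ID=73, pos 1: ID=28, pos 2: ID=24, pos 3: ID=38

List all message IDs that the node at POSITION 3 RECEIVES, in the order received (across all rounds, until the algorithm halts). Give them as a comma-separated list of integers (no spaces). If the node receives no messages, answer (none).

Round 1: pos1(id28) recv 73: fwd; pos2(id24) recv 28: fwd; pos3(id38) recv 24: drop; pos0(id73) recv 38: drop
Round 2: pos2(id24) recv 73: fwd; pos3(id38) recv 28: drop
Round 3: pos3(id38) recv 73: fwd
Round 4: pos0(id73) recv 73: ELECTED

Answer: 24,28,73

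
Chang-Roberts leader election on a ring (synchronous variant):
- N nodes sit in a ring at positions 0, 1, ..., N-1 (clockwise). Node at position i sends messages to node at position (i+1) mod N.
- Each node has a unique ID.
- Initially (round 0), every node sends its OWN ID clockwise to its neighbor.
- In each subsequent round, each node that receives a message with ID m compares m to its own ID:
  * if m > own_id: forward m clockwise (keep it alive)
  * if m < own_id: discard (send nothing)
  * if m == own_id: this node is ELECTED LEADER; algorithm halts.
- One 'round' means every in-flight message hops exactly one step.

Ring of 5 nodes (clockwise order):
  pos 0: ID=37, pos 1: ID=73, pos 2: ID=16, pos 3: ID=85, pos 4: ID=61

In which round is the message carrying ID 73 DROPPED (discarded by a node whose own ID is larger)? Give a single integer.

Answer: 2

Derivation:
Round 1: pos1(id73) recv 37: drop; pos2(id16) recv 73: fwd; pos3(id85) recv 16: drop; pos4(id61) recv 85: fwd; pos0(id37) recv 61: fwd
Round 2: pos3(id85) recv 73: drop; pos0(id37) recv 85: fwd; pos1(id73) recv 61: drop
Round 3: pos1(id73) recv 85: fwd
Round 4: pos2(id16) recv 85: fwd
Round 5: pos3(id85) recv 85: ELECTED
Message ID 73 originates at pos 1; dropped at pos 3 in round 2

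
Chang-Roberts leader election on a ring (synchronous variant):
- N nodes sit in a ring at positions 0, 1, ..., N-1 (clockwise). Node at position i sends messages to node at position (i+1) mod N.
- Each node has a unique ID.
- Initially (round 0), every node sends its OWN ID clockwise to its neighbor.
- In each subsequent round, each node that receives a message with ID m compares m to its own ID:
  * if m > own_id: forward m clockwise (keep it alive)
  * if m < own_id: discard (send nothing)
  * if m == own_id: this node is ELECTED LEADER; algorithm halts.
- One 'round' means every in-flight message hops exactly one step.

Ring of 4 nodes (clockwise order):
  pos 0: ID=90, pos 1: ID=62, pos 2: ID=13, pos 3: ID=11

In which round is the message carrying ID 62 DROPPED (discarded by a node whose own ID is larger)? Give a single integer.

Round 1: pos1(id62) recv 90: fwd; pos2(id13) recv 62: fwd; pos3(id11) recv 13: fwd; pos0(id90) recv 11: drop
Round 2: pos2(id13) recv 90: fwd; pos3(id11) recv 62: fwd; pos0(id90) recv 13: drop
Round 3: pos3(id11) recv 90: fwd; pos0(id90) recv 62: drop
Round 4: pos0(id90) recv 90: ELECTED
Message ID 62 originates at pos 1; dropped at pos 0 in round 3

Answer: 3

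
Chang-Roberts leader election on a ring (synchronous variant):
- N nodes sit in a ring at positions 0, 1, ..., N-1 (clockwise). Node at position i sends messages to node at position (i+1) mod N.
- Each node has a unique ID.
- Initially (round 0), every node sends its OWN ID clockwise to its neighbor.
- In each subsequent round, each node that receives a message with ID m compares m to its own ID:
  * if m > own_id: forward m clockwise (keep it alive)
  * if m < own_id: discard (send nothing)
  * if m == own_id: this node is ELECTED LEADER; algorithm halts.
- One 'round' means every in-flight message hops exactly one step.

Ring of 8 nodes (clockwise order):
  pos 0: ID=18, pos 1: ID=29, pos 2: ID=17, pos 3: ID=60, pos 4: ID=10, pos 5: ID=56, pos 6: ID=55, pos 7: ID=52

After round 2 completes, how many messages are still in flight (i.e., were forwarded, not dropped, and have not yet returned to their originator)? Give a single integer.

Round 1: pos1(id29) recv 18: drop; pos2(id17) recv 29: fwd; pos3(id60) recv 17: drop; pos4(id10) recv 60: fwd; pos5(id56) recv 10: drop; pos6(id55) recv 56: fwd; pos7(id52) recv 55: fwd; pos0(id18) recv 52: fwd
Round 2: pos3(id60) recv 29: drop; pos5(id56) recv 60: fwd; pos7(id52) recv 56: fwd; pos0(id18) recv 55: fwd; pos1(id29) recv 52: fwd
After round 2: 4 messages still in flight

Answer: 4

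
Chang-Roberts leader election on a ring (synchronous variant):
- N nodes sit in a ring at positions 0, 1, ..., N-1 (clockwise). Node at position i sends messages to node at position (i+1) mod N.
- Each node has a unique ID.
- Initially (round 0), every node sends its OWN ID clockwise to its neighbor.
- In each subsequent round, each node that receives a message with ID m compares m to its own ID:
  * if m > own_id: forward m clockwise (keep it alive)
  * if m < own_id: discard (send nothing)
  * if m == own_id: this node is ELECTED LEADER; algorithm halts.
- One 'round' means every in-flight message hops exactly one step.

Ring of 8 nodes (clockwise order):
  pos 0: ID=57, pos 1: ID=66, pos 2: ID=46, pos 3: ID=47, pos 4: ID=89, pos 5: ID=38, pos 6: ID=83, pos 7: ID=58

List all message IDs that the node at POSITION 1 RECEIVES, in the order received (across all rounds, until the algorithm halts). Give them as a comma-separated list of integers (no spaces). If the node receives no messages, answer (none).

Round 1: pos1(id66) recv 57: drop; pos2(id46) recv 66: fwd; pos3(id47) recv 46: drop; pos4(id89) recv 47: drop; pos5(id38) recv 89: fwd; pos6(id83) recv 38: drop; pos7(id58) recv 83: fwd; pos0(id57) recv 58: fwd
Round 2: pos3(id47) recv 66: fwd; pos6(id83) recv 89: fwd; pos0(id57) recv 83: fwd; pos1(id66) recv 58: drop
Round 3: pos4(id89) recv 66: drop; pos7(id58) recv 89: fwd; pos1(id66) recv 83: fwd
Round 4: pos0(id57) recv 89: fwd; pos2(id46) recv 83: fwd
Round 5: pos1(id66) recv 89: fwd; pos3(id47) recv 83: fwd
Round 6: pos2(id46) recv 89: fwd; pos4(id89) recv 83: drop
Round 7: pos3(id47) recv 89: fwd
Round 8: pos4(id89) recv 89: ELECTED

Answer: 57,58,83,89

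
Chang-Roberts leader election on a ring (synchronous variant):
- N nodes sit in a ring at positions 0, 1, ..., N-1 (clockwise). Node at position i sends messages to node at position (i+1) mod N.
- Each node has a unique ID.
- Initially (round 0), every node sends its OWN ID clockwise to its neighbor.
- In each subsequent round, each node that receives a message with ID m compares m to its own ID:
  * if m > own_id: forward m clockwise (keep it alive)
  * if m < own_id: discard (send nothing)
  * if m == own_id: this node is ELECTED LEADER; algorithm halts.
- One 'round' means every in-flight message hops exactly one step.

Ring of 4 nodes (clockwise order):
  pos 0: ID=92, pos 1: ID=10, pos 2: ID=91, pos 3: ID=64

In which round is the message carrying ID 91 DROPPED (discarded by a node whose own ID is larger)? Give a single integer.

Round 1: pos1(id10) recv 92: fwd; pos2(id91) recv 10: drop; pos3(id64) recv 91: fwd; pos0(id92) recv 64: drop
Round 2: pos2(id91) recv 92: fwd; pos0(id92) recv 91: drop
Round 3: pos3(id64) recv 92: fwd
Round 4: pos0(id92) recv 92: ELECTED
Message ID 91 originates at pos 2; dropped at pos 0 in round 2

Answer: 2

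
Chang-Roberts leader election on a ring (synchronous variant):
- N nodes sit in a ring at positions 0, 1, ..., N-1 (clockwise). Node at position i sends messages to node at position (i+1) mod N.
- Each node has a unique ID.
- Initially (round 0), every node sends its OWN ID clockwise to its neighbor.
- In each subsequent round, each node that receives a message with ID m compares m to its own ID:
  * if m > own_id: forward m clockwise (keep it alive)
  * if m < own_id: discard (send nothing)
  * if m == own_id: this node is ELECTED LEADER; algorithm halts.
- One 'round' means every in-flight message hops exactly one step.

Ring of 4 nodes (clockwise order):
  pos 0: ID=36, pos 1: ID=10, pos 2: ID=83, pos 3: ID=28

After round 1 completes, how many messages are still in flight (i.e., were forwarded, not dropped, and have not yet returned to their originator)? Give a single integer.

Round 1: pos1(id10) recv 36: fwd; pos2(id83) recv 10: drop; pos3(id28) recv 83: fwd; pos0(id36) recv 28: drop
After round 1: 2 messages still in flight

Answer: 2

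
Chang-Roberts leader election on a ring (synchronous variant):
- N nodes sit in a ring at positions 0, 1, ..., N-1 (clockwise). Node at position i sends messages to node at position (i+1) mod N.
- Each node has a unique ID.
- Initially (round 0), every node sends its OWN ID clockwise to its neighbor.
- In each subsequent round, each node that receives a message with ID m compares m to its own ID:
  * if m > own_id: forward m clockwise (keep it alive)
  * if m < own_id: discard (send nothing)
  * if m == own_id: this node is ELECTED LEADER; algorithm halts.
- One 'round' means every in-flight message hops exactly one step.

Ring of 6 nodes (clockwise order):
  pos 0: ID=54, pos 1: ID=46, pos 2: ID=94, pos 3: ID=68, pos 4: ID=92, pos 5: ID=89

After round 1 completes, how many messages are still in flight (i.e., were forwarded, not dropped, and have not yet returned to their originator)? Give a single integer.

Round 1: pos1(id46) recv 54: fwd; pos2(id94) recv 46: drop; pos3(id68) recv 94: fwd; pos4(id92) recv 68: drop; pos5(id89) recv 92: fwd; pos0(id54) recv 89: fwd
After round 1: 4 messages still in flight

Answer: 4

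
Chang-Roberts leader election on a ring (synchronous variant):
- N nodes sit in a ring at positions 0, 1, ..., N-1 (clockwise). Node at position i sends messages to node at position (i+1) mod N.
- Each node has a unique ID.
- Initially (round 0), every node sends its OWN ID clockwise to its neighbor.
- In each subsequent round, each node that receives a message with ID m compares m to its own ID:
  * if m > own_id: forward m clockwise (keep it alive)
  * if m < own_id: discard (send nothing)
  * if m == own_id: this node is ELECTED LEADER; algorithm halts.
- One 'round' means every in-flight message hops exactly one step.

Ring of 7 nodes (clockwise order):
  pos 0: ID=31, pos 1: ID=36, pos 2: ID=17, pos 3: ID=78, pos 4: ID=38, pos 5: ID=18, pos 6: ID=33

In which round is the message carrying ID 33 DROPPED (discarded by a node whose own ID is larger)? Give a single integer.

Answer: 2

Derivation:
Round 1: pos1(id36) recv 31: drop; pos2(id17) recv 36: fwd; pos3(id78) recv 17: drop; pos4(id38) recv 78: fwd; pos5(id18) recv 38: fwd; pos6(id33) recv 18: drop; pos0(id31) recv 33: fwd
Round 2: pos3(id78) recv 36: drop; pos5(id18) recv 78: fwd; pos6(id33) recv 38: fwd; pos1(id36) recv 33: drop
Round 3: pos6(id33) recv 78: fwd; pos0(id31) recv 38: fwd
Round 4: pos0(id31) recv 78: fwd; pos1(id36) recv 38: fwd
Round 5: pos1(id36) recv 78: fwd; pos2(id17) recv 38: fwd
Round 6: pos2(id17) recv 78: fwd; pos3(id78) recv 38: drop
Round 7: pos3(id78) recv 78: ELECTED
Message ID 33 originates at pos 6; dropped at pos 1 in round 2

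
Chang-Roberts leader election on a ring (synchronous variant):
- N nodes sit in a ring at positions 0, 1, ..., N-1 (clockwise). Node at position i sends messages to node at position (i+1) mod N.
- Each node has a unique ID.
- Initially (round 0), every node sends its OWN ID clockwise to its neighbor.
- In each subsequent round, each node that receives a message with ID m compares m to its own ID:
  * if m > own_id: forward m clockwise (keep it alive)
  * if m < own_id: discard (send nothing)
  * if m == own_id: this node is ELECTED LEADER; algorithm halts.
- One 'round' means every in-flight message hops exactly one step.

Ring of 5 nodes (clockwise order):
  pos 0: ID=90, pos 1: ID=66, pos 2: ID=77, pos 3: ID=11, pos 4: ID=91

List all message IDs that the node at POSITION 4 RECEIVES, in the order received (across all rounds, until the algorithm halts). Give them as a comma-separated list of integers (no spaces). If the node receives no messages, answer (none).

Answer: 11,77,90,91

Derivation:
Round 1: pos1(id66) recv 90: fwd; pos2(id77) recv 66: drop; pos3(id11) recv 77: fwd; pos4(id91) recv 11: drop; pos0(id90) recv 91: fwd
Round 2: pos2(id77) recv 90: fwd; pos4(id91) recv 77: drop; pos1(id66) recv 91: fwd
Round 3: pos3(id11) recv 90: fwd; pos2(id77) recv 91: fwd
Round 4: pos4(id91) recv 90: drop; pos3(id11) recv 91: fwd
Round 5: pos4(id91) recv 91: ELECTED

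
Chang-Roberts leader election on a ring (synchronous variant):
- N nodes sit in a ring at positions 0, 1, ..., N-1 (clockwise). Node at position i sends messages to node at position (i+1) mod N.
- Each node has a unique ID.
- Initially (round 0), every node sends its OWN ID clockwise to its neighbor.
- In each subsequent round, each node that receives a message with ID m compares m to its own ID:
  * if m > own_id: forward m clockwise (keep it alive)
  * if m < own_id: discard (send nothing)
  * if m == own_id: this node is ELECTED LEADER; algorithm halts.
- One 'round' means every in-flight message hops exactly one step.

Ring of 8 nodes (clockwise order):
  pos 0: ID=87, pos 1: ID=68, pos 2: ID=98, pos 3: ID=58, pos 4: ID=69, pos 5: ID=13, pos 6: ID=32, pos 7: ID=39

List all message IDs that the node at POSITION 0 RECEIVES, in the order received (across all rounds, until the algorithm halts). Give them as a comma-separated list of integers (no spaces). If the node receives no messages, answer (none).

Round 1: pos1(id68) recv 87: fwd; pos2(id98) recv 68: drop; pos3(id58) recv 98: fwd; pos4(id69) recv 58: drop; pos5(id13) recv 69: fwd; pos6(id32) recv 13: drop; pos7(id39) recv 32: drop; pos0(id87) recv 39: drop
Round 2: pos2(id98) recv 87: drop; pos4(id69) recv 98: fwd; pos6(id32) recv 69: fwd
Round 3: pos5(id13) recv 98: fwd; pos7(id39) recv 69: fwd
Round 4: pos6(id32) recv 98: fwd; pos0(id87) recv 69: drop
Round 5: pos7(id39) recv 98: fwd
Round 6: pos0(id87) recv 98: fwd
Round 7: pos1(id68) recv 98: fwd
Round 8: pos2(id98) recv 98: ELECTED

Answer: 39,69,98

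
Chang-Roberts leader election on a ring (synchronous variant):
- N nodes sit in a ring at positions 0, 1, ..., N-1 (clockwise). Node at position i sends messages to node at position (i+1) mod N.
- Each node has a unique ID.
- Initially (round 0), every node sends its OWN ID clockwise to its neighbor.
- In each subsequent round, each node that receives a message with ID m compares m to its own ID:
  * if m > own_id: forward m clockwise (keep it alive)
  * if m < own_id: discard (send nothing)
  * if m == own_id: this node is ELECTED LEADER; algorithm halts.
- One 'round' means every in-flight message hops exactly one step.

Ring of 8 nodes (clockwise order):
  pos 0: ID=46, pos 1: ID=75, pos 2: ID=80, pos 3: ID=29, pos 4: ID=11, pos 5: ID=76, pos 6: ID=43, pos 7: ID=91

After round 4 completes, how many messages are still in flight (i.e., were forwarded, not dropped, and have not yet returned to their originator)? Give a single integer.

Round 1: pos1(id75) recv 46: drop; pos2(id80) recv 75: drop; pos3(id29) recv 80: fwd; pos4(id11) recv 29: fwd; pos5(id76) recv 11: drop; pos6(id43) recv 76: fwd; pos7(id91) recv 43: drop; pos0(id46) recv 91: fwd
Round 2: pos4(id11) recv 80: fwd; pos5(id76) recv 29: drop; pos7(id91) recv 76: drop; pos1(id75) recv 91: fwd
Round 3: pos5(id76) recv 80: fwd; pos2(id80) recv 91: fwd
Round 4: pos6(id43) recv 80: fwd; pos3(id29) recv 91: fwd
After round 4: 2 messages still in flight

Answer: 2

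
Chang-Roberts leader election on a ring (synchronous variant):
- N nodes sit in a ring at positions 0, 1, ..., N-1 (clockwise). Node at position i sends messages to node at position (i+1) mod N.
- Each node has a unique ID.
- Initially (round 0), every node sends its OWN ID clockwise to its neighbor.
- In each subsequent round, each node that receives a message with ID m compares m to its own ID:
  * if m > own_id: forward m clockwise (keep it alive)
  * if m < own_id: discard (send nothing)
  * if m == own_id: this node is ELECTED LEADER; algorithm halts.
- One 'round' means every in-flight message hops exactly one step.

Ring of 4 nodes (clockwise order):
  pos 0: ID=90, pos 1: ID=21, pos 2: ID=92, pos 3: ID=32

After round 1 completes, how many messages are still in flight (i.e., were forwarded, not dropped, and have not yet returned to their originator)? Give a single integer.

Round 1: pos1(id21) recv 90: fwd; pos2(id92) recv 21: drop; pos3(id32) recv 92: fwd; pos0(id90) recv 32: drop
After round 1: 2 messages still in flight

Answer: 2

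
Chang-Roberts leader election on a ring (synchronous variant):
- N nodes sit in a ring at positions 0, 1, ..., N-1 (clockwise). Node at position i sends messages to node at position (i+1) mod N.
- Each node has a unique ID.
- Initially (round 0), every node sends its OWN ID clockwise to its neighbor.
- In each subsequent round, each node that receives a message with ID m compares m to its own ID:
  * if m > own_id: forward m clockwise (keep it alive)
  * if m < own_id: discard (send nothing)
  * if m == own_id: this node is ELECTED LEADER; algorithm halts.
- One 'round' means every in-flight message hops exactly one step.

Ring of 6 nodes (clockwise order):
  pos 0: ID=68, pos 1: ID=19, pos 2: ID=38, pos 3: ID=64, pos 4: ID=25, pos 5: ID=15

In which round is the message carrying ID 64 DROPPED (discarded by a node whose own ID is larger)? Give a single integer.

Answer: 3

Derivation:
Round 1: pos1(id19) recv 68: fwd; pos2(id38) recv 19: drop; pos3(id64) recv 38: drop; pos4(id25) recv 64: fwd; pos5(id15) recv 25: fwd; pos0(id68) recv 15: drop
Round 2: pos2(id38) recv 68: fwd; pos5(id15) recv 64: fwd; pos0(id68) recv 25: drop
Round 3: pos3(id64) recv 68: fwd; pos0(id68) recv 64: drop
Round 4: pos4(id25) recv 68: fwd
Round 5: pos5(id15) recv 68: fwd
Round 6: pos0(id68) recv 68: ELECTED
Message ID 64 originates at pos 3; dropped at pos 0 in round 3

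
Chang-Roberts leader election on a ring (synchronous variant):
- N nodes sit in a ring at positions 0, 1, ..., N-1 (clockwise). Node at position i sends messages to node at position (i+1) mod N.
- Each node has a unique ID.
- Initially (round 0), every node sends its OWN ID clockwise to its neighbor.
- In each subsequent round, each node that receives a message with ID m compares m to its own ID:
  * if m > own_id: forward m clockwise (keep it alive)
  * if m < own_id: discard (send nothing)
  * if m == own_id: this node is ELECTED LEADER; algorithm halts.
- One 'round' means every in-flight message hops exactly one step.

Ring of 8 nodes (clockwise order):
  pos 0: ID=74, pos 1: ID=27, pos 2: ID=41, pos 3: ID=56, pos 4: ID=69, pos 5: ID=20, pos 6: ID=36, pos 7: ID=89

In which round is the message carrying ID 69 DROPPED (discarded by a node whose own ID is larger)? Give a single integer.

Round 1: pos1(id27) recv 74: fwd; pos2(id41) recv 27: drop; pos3(id56) recv 41: drop; pos4(id69) recv 56: drop; pos5(id20) recv 69: fwd; pos6(id36) recv 20: drop; pos7(id89) recv 36: drop; pos0(id74) recv 89: fwd
Round 2: pos2(id41) recv 74: fwd; pos6(id36) recv 69: fwd; pos1(id27) recv 89: fwd
Round 3: pos3(id56) recv 74: fwd; pos7(id89) recv 69: drop; pos2(id41) recv 89: fwd
Round 4: pos4(id69) recv 74: fwd; pos3(id56) recv 89: fwd
Round 5: pos5(id20) recv 74: fwd; pos4(id69) recv 89: fwd
Round 6: pos6(id36) recv 74: fwd; pos5(id20) recv 89: fwd
Round 7: pos7(id89) recv 74: drop; pos6(id36) recv 89: fwd
Round 8: pos7(id89) recv 89: ELECTED
Message ID 69 originates at pos 4; dropped at pos 7 in round 3

Answer: 3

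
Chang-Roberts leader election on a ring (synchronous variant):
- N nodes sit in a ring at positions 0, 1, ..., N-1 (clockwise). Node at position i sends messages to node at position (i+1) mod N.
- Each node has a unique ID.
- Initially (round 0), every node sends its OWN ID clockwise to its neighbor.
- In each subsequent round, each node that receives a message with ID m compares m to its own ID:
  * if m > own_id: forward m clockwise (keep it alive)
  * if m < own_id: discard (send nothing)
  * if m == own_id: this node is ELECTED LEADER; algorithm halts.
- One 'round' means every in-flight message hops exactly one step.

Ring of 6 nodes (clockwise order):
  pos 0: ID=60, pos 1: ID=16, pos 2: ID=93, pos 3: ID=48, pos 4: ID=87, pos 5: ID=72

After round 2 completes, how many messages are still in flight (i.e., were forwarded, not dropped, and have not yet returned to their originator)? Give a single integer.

Answer: 3

Derivation:
Round 1: pos1(id16) recv 60: fwd; pos2(id93) recv 16: drop; pos3(id48) recv 93: fwd; pos4(id87) recv 48: drop; pos5(id72) recv 87: fwd; pos0(id60) recv 72: fwd
Round 2: pos2(id93) recv 60: drop; pos4(id87) recv 93: fwd; pos0(id60) recv 87: fwd; pos1(id16) recv 72: fwd
After round 2: 3 messages still in flight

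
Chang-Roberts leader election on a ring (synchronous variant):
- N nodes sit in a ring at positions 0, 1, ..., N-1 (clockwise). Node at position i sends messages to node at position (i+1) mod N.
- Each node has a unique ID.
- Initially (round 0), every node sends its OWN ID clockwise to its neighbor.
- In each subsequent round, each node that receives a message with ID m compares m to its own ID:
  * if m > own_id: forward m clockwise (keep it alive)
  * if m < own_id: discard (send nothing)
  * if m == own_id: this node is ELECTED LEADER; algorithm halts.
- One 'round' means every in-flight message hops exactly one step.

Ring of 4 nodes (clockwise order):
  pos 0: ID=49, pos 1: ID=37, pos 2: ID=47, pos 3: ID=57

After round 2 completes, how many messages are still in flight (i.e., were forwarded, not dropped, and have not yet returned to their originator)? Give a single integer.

Answer: 2

Derivation:
Round 1: pos1(id37) recv 49: fwd; pos2(id47) recv 37: drop; pos3(id57) recv 47: drop; pos0(id49) recv 57: fwd
Round 2: pos2(id47) recv 49: fwd; pos1(id37) recv 57: fwd
After round 2: 2 messages still in flight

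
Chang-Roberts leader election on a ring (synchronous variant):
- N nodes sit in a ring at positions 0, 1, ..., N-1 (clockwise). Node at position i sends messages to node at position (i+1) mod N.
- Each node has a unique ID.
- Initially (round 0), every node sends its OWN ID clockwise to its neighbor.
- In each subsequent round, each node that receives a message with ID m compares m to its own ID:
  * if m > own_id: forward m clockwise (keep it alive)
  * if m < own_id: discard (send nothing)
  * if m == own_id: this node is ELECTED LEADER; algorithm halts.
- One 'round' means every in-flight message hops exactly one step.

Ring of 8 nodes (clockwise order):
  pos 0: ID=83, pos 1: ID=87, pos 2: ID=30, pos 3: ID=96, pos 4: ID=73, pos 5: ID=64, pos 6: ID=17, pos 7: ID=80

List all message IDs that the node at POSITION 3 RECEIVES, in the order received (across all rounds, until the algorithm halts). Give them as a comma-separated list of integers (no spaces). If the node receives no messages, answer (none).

Round 1: pos1(id87) recv 83: drop; pos2(id30) recv 87: fwd; pos3(id96) recv 30: drop; pos4(id73) recv 96: fwd; pos5(id64) recv 73: fwd; pos6(id17) recv 64: fwd; pos7(id80) recv 17: drop; pos0(id83) recv 80: drop
Round 2: pos3(id96) recv 87: drop; pos5(id64) recv 96: fwd; pos6(id17) recv 73: fwd; pos7(id80) recv 64: drop
Round 3: pos6(id17) recv 96: fwd; pos7(id80) recv 73: drop
Round 4: pos7(id80) recv 96: fwd
Round 5: pos0(id83) recv 96: fwd
Round 6: pos1(id87) recv 96: fwd
Round 7: pos2(id30) recv 96: fwd
Round 8: pos3(id96) recv 96: ELECTED

Answer: 30,87,96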